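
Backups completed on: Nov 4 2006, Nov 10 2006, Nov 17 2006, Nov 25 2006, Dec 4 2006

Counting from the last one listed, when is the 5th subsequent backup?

Feb 2 2007

The spacing grows by 1 each time: 6, 7, 8, 9 days.
Next gap: 10 days. Dec 4 2006 + 10 days = Dec 14 2006.
Next gap: 11 days. Dec 14 2006 + 11 days = Dec 25 2006.
Next gap: 12 days. Dec 25 2006 + 12 days = Jan 6 2007.
Next gap: 13 days. Jan 6 2007 + 13 days = Jan 19 2007.
Next gap: 14 days. Jan 19 2007 + 14 days = Feb 2 2007.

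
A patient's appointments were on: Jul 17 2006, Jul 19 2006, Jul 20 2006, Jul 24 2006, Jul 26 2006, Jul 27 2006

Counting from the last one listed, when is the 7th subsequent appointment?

Every event lands on a Monday or Wednesday or Thursday (gaps cycle 2, 1, 4, 2, 1).
So the schedule is: every Monday, Wednesday and Thursday.
The following Monday is Jul 31 2006.
The following Wednesday is Aug 2 2006.
The following Thursday is Aug 3 2006.
Next Monday: Aug 7 2006.
Next Wednesday: Aug 9 2006.
The following Thursday is Aug 10 2006.
Next Monday: Aug 14 2006.

Aug 14 2006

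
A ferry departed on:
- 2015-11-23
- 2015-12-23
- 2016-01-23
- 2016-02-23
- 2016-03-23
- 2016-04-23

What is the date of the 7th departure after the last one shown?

2016-11-23

Gaps: 30, 31, 31, 29, 31 days — not constant. Every event is on the 23rd of the month.
Pattern: the 23rd of each month.
Next: May 2016 → 2016-05-23.
June 2016: 2016-06-23.
July 2016: 2016-07-23.
Next: August 2016 → 2016-08-23.
Next: September 2016 → 2016-09-23.
Next: October 2016 → 2016-10-23.
November 2016: 2016-11-23.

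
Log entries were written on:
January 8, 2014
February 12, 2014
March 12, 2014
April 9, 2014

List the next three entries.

May 14, 2014; June 11, 2014; July 9, 2014

All dates are Wednesdays, 35, 28, 28 days apart.
Specifically, the 2nd Wednesday of each month.
May 2014 — 2nd Wednesday is May 14, 2014.
June 2014 — 2nd Wednesday is June 11, 2014.
July 2014 — 2nd Wednesday is July 9, 2014.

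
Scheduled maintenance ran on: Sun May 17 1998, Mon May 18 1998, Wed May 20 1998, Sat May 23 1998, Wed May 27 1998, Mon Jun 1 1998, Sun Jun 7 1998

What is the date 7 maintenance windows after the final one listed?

Sun Aug 16 1998

The spacing grows by 1 each time: 1, 2, 3, 4, 5, 6 days.
Next gap: 7 days. Sun Jun 7 1998 + 7 days = Sun Jun 14 1998.
Next gap: 8 days. Sun Jun 14 1998 + 8 days = Mon Jun 22 1998.
Next gap: 9 days. Mon Jun 22 1998 + 9 days = Wed Jul 1 1998.
Next gap: 10 days. Wed Jul 1 1998 + 10 days = Sat Jul 11 1998.
Next gap: 11 days. Sat Jul 11 1998 + 11 days = Wed Jul 22 1998.
Next gap: 12 days. Wed Jul 22 1998 + 12 days = Mon Aug 3 1998.
Next gap: 13 days. Mon Aug 3 1998 + 13 days = Sun Aug 16 1998.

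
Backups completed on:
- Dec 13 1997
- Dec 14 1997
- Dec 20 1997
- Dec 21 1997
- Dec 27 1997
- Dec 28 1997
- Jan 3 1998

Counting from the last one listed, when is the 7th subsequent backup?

Jan 25 1998

Every event lands on a Saturday or Sunday (gaps cycle 1, 6, 1, 6, 1, 6).
So the schedule is: every Saturday and Sunday.
The following Sunday is Jan 4 1998.
Next Saturday: Jan 10 1998.
The following Sunday is Jan 11 1998.
Next Saturday: Jan 17 1998.
Next Sunday: Jan 18 1998.
The following Saturday is Jan 24 1998.
The following Sunday is Jan 25 1998.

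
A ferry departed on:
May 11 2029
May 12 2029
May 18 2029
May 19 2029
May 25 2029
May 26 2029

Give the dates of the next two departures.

Every event lands on a Friday or Saturday (gaps cycle 1, 6, 1, 6, 1).
So the schedule is: every Friday and Saturday.
Next Friday: Jun 1 2029.
The following Saturday is Jun 2 2029.

Jun 1 2029, Jun 2 2029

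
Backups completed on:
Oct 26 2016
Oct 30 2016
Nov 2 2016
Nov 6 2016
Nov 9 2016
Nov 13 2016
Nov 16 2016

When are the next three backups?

Nov 20 2016, Nov 23 2016, Nov 27 2016

Every event lands on a Wednesday or Sunday (gaps cycle 4, 3, 4, 3, 4, 3).
So the schedule is: every Wednesday and Sunday.
Next Sunday: Nov 20 2016.
Next Wednesday: Nov 23 2016.
The following Sunday is Nov 27 2016.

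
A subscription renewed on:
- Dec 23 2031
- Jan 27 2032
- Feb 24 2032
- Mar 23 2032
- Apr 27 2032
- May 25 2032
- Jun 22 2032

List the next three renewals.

Gaps: 35, 28, 28, 35, 28, 28 days — a mix of 28 and 35. Every date is a Tuesday.
Each is the 4th Tuesday of its month.
July 2032 — 4th Tuesday is Jul 27 2032.
August 2032 — 4th Tuesday is Aug 24 2032.
September 2032 — 4th Tuesday is Sep 28 2032.

Jul 27 2032, Aug 24 2032, Sep 28 2032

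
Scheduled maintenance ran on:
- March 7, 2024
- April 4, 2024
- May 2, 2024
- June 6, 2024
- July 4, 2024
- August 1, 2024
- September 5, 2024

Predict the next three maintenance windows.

October 3, 2024; November 7, 2024; December 5, 2024

These are Thursdays at 28- or 35-day spacing (28, 28, 35, 28, 28, 35).
The pattern: 1st Thursday of the month.
1st Thursday of October 2024: October 3, 2024.
1st Thursday of November 2024: November 7, 2024.
1st Thursday of December 2024: December 5, 2024.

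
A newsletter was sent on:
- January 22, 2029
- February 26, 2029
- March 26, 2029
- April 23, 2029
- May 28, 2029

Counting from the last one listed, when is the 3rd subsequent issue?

Gaps: 35, 28, 28, 35 days — a mix of 28 and 35. Every date is a Monday.
Each is the 4th Monday of its month.
4th Monday of June 2029: June 25, 2029.
4th Monday of July 2029: July 23, 2029.
4th Monday of August 2029: August 27, 2029.

August 27, 2029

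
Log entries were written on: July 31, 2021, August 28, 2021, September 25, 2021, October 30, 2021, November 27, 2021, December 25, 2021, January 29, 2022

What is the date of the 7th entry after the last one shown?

August 27, 2022

Every date is a Saturday; gaps 28, 28, 35, 28, 28, 35 days.
Each is the last Saturday of its month (at least one falls on the 29th or later, ruling out '4th Saturday').
Last Saturday of February 2022: February 26, 2022.
March 2022 ends with Saturday March 26, 2022.
Last Saturday of April 2022: April 30, 2022.
May 2022 ends with Saturday May 28, 2022.
Last Saturday of June 2022: June 25, 2022.
Last Saturday of July 2022: July 30, 2022.
Last Saturday of August 2022: August 27, 2022.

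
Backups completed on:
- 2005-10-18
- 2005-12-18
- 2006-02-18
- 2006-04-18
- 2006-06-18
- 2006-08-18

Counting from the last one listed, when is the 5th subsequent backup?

2007-06-18

Each date is the 18th; the gaps (61, 62, 59, 61, 61) track the month lengths.
The rule is the 18th of every 2 months.
Next: October 2006 → 2006-10-18.
Next: December 2006 → 2006-12-18.
Next: February 2007 → 2007-02-18.
April 2007: 2007-04-18.
June 2007: 2007-06-18.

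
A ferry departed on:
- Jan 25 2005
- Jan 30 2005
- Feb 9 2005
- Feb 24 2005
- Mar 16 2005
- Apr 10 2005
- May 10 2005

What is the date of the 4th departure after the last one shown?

Gaps: 5, 10, 15, 20, 25, 30 days — each gap is 5 larger than the previous one.
Next gap: 35 days. May 10 2005 + 35 days = Jun 14 2005.
Next gap: 40 days. Jun 14 2005 + 40 days = Jul 24 2005.
Next gap: 45 days. Jul 24 2005 + 45 days = Sep 7 2005.
Next gap: 50 days. Sep 7 2005 + 50 days = Oct 27 2005.

Oct 27 2005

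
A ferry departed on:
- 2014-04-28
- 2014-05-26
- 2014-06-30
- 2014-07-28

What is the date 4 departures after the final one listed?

These are Mondays with 28, 35, 28-day gaps.
Each is the final Monday of its month — 2014-06-30 is past the 28th, so '4th Monday' doesn't fit.
Last Monday of August 2014: 2014-08-25.
Last Monday of September 2014: 2014-09-29.
October 2014 ends with Monday 2014-10-27.
Last Monday of November 2014: 2014-11-24.

2014-11-24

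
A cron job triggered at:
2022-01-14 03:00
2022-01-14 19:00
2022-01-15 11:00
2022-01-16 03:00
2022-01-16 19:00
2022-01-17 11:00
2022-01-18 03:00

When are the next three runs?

2022-01-18 19:00, 2022-01-19 11:00, 2022-01-20 03:00

Spacing: 16, 16, 16, 16, 16, 16 h — constant 16 h.
2022-01-18 03:00 + 16 h = 2022-01-18 19:00.
2022-01-18 19:00 + 16 h = 2022-01-19 11:00.
2022-01-19 11:00 + 16 h = 2022-01-20 03:00.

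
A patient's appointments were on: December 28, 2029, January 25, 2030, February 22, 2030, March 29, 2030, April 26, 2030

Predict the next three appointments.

All Fridays; the gaps (28, 28, 35, 28) vary with month length.
This is the last Friday of each month.
Last Friday of May 2030: May 31, 2030.
Last Friday of June 2030: June 28, 2030.
July 2030 ends with Friday July 26, 2030.

May 31, 2030; June 28, 2030; July 26, 2030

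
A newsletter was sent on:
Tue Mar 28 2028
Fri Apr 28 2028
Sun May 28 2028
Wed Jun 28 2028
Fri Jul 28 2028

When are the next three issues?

Mon Aug 28 2028, Thu Sep 28 2028, Sat Oct 28 2028

Each date is the 28th; the gaps (31, 30, 31, 30) track the month lengths.
The rule is the 28th of each month.
Next: August 2028 → Mon Aug 28 2028.
Next: September 2028 → Thu Sep 28 2028.
Next: October 2028 → Sat Oct 28 2028.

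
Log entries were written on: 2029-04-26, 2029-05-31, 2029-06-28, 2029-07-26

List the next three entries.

2029-08-30, 2029-09-27, 2029-10-25

All Thursdays; the gaps (35, 28, 28) vary with month length.
This is the last Thursday of each month.
August 2029 ends with Thursday 2029-08-30.
Last Thursday of September 2029: 2029-09-27.
October 2029 ends with Thursday 2029-10-25.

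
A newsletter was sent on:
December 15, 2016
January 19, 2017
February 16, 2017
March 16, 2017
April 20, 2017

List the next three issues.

Gaps: 35, 28, 28, 35 days — a mix of 28 and 35. Every date is a Thursday.
Each is the 3rd Thursday of its month.
3rd Thursday of May 2017: May 18, 2017.
3rd Thursday of June 2017: June 15, 2017.
July 2017 — 3rd Thursday is July 20, 2017.

May 18, 2017; June 15, 2017; July 20, 2017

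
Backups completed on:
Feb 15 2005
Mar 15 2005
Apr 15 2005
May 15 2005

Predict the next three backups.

The day-of-month is always 15 (28, 31, 30 days between events).
So this recurs on the 15th of each month.
June 2005: Jun 15 2005.
July 2005: Jul 15 2005.
August 2005: Aug 15 2005.

Jun 15 2005, Jul 15 2005, Aug 15 2005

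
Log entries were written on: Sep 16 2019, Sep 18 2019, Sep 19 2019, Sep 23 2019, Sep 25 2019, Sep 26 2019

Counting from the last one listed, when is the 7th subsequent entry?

Every event lands on a Monday or Wednesday or Thursday (gaps cycle 2, 1, 4, 2, 1).
So the schedule is: every Monday, Wednesday and Thursday.
The following Monday is Sep 30 2019.
The following Wednesday is Oct 2 2019.
The following Thursday is Oct 3 2019.
The following Monday is Oct 7 2019.
The following Wednesday is Oct 9 2019.
Next Thursday: Oct 10 2019.
The following Monday is Oct 14 2019.

Oct 14 2019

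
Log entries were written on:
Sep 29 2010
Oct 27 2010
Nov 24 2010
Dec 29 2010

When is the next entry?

Every date is a Wednesday; gaps 28, 28, 35 days.
Each is the last Wednesday of its month (at least one falls on the 29th or later, ruling out '4th Wednesday').
January 2011 ends with Wednesday Jan 26 2011.

Jan 26 2011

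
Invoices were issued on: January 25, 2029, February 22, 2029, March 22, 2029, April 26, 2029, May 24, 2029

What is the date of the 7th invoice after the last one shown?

December 27, 2029

Gaps: 28, 28, 35, 28 days — a mix of 28 and 35. Every date is a Thursday.
Each is the 4th Thursday of its month.
4th Thursday of June 2029: June 28, 2029.
4th Thursday of July 2029: July 26, 2029.
4th Thursday of August 2029: August 23, 2029.
September 2029 — 4th Thursday is September 27, 2029.
4th Thursday of October 2029: October 25, 2029.
4th Thursday of November 2029: November 22, 2029.
December 2029 — 4th Thursday is December 27, 2029.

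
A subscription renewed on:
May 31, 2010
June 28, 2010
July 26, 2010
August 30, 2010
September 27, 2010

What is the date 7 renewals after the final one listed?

All Mondays; the gaps (28, 28, 35, 28) vary with month length.
This is the last Monday of each month.
Last Monday of October 2010: October 25, 2010.
November 2010 ends with Monday November 29, 2010.
Last Monday of December 2010: December 27, 2010.
Last Monday of January 2011: January 31, 2011.
February 2011 ends with Monday February 28, 2011.
March 2011 ends with Monday March 28, 2011.
Last Monday of April 2011: April 25, 2011.

April 25, 2011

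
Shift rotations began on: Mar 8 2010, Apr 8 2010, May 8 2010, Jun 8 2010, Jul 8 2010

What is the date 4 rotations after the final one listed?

Nov 8 2010

Each date is the 8th; the gaps (31, 30, 31, 30) track the month lengths.
The rule is the 8th of each month.
Next: August 2010 → Aug 8 2010.
September 2010: Sep 8 2010.
October 2010: Oct 8 2010.
Next: November 2010 → Nov 8 2010.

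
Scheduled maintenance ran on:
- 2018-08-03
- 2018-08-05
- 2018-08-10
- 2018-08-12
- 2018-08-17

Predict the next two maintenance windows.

2018-08-19, 2018-08-24

Gaps: 2, 5, 2, 5 days — not constant, but cyclic with period 2.
The events fall on every Friday and Sunday.
Next Sunday: 2018-08-19.
Next Friday: 2018-08-24.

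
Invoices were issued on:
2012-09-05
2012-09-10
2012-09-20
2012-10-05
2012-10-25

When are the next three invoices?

2012-11-19, 2012-12-19, 2013-01-23

Intervals are 5, 10, 15, 20 days — an arithmetic progression with common difference 5.
Next gap: 25 days. 2012-10-25 + 25 days = 2012-11-19.
Next gap: 30 days. 2012-11-19 + 30 days = 2012-12-19.
Next gap: 35 days. 2012-12-19 + 35 days = 2013-01-23.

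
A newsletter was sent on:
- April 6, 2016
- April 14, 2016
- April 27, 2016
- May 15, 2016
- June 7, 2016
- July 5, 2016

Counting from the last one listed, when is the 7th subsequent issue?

Intervals are 8, 13, 18, 23, 28 days — an arithmetic progression with common difference 5.
Next gap: 33 days. July 5, 2016 + 33 days = August 7, 2016.
Next gap: 38 days. August 7, 2016 + 38 days = September 14, 2016.
Next gap: 43 days. September 14, 2016 + 43 days = October 27, 2016.
Next gap: 48 days. October 27, 2016 + 48 days = December 14, 2016.
Next gap: 53 days. December 14, 2016 + 53 days = February 5, 2017.
Next gap: 58 days. February 5, 2017 + 58 days = April 4, 2017.
Next gap: 63 days. April 4, 2017 + 63 days = June 6, 2017.

June 6, 2017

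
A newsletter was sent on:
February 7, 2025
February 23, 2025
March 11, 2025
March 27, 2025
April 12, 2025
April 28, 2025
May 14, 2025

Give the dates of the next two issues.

May 30, 2025; June 15, 2025

Gaps between consecutive events: 16, 16, 16, 16, 16, 16 days — a constant 16-day interval.
May 14, 2025 + 16 days = May 30, 2025.
May 30, 2025 + 16 days = June 15, 2025.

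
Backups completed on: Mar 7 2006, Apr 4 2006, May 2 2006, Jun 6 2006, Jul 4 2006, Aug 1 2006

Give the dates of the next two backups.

Sep 5 2006, Oct 3 2006

All dates are Tuesdays, 28, 28, 35, 28, 28 days apart.
Specifically, the 1st Tuesday of each month.
1st Tuesday of September 2006: Sep 5 2006.
1st Tuesday of October 2006: Oct 3 2006.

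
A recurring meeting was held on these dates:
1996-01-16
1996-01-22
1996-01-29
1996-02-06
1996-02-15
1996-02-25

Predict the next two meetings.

Intervals are 6, 7, 8, 9, 10 days — an arithmetic progression with common difference 1.
Next gap: 11 days. 1996-02-25 + 11 days = 1996-03-07.
Next gap: 12 days. 1996-03-07 + 12 days = 1996-03-19.

1996-03-07, 1996-03-19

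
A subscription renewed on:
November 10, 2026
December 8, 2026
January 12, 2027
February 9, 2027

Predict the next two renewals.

March 9, 2027; April 13, 2027

All dates are Tuesdays, 28, 35, 28 days apart.
Specifically, the 2nd Tuesday of each month.
2nd Tuesday of March 2027: March 9, 2027.
2nd Tuesday of April 2027: April 13, 2027.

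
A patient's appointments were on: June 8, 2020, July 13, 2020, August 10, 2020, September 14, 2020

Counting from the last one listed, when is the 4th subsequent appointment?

January 11, 2021

These are Mondays at 28- or 35-day spacing (35, 28, 35).
The pattern: 2nd Monday of the month.
2nd Monday of October 2020: October 12, 2020.
November 2020 — 2nd Monday is November 9, 2020.
December 2020 — 2nd Monday is December 14, 2020.
January 2021 — 2nd Monday is January 11, 2021.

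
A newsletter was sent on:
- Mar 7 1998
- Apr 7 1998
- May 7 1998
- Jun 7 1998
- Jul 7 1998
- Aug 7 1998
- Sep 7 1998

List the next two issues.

Oct 7 1998, Nov 7 1998

Gaps: 31, 30, 31, 30, 31, 31 days — not constant. Every event is on the 7th of the month.
Pattern: the 7th of each month.
Next: October 1998 → Oct 7 1998.
Next: November 1998 → Nov 7 1998.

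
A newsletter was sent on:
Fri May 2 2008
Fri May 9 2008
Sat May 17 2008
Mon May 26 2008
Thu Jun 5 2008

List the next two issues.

Intervals are 7, 8, 9, 10 days — an arithmetic progression with common difference 1.
Next gap: 11 days. Thu Jun 5 2008 + 11 days = Mon Jun 16 2008.
Next gap: 12 days. Mon Jun 16 2008 + 12 days = Sat Jun 28 2008.

Mon Jun 16 2008, Sat Jun 28 2008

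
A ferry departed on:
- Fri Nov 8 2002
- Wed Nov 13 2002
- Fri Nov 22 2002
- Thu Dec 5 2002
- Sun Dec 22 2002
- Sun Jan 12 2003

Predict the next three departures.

Intervals are 5, 9, 13, 17, 21 days — an arithmetic progression with common difference 4.
Next gap: 25 days. Sun Jan 12 2003 + 25 days = Thu Feb 6 2003.
Next gap: 29 days. Thu Feb 6 2003 + 29 days = Fri Mar 7 2003.
Next gap: 33 days. Fri Mar 7 2003 + 33 days = Wed Apr 9 2003.

Thu Feb 6 2003, Fri Mar 7 2003, Wed Apr 9 2003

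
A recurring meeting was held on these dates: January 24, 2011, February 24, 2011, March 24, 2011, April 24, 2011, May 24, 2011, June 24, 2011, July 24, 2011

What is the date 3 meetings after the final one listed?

October 24, 2011

Gaps: 31, 28, 31, 30, 31, 30 days — not constant. Every event is on the 24th of the month.
Pattern: the 24th of each month.
Next: August 2011 → August 24, 2011.
September 2011: September 24, 2011.
October 2011: October 24, 2011.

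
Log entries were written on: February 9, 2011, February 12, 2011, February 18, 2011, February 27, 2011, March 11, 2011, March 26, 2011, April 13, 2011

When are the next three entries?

Intervals are 3, 6, 9, 12, 15, 18 days — an arithmetic progression with common difference 3.
Next gap: 21 days. April 13, 2011 + 21 days = May 4, 2011.
Next gap: 24 days. May 4, 2011 + 24 days = May 28, 2011.
Next gap: 27 days. May 28, 2011 + 27 days = June 24, 2011.

May 4, 2011; May 28, 2011; June 24, 2011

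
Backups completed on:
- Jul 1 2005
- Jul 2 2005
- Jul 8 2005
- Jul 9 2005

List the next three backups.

Jul 15 2005, Jul 16 2005, Jul 22 2005

Gaps: 1, 6, 1 days — not constant, but cyclic with period 2.
The events fall on every Friday and Saturday.
The following Friday is Jul 15 2005.
The following Saturday is Jul 16 2005.
The following Friday is Jul 22 2005.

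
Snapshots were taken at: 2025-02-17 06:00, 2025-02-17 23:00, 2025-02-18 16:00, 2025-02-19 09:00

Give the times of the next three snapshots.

Gaps: 17, 17, 17 hours — each event is 17 hours after the previous one.
2025-02-19 09:00 + 17 h = 2025-02-20 02:00.
2025-02-20 02:00 + 17 h = 2025-02-20 19:00.
2025-02-20 19:00 + 17 h = 2025-02-21 12:00.

2025-02-20 02:00, 2025-02-20 19:00, 2025-02-21 12:00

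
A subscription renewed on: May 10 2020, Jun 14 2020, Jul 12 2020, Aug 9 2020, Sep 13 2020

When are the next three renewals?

Gaps: 35, 28, 28, 35 days — a mix of 28 and 35. Every date is a Sunday.
Each is the 2nd Sunday of its month.
October 2020 — 2nd Sunday is Oct 11 2020.
2nd Sunday of November 2020: Nov 8 2020.
December 2020 — 2nd Sunday is Dec 13 2020.

Oct 11 2020, Nov 8 2020, Dec 13 2020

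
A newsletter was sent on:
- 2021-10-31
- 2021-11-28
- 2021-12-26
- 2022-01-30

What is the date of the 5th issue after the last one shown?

2022-06-26

These are Sundays with 28, 28, 35-day gaps.
Each is the final Sunday of its month — 2021-10-31 is past the 28th, so '4th Sunday' doesn't fit.
February 2022 ends with Sunday 2022-02-27.
Last Sunday of March 2022: 2022-03-27.
April 2022 ends with Sunday 2022-04-24.
May 2022 ends with Sunday 2022-05-29.
June 2022 ends with Sunday 2022-06-26.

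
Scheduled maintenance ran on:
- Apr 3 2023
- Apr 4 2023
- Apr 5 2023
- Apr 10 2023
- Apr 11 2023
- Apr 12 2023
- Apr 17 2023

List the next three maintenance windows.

Apr 18 2023, Apr 19 2023, Apr 24 2023

Gaps: 1, 1, 5, 1, 1, 5 days — not constant, but cyclic with period 3.
The events fall on every Monday, Tuesday and Wednesday.
Next Tuesday: Apr 18 2023.
The following Wednesday is Apr 19 2023.
Next Monday: Apr 24 2023.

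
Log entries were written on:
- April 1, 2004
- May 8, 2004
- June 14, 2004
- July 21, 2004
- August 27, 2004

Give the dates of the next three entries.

October 3, 2004; November 9, 2004; December 16, 2004

The spacing is 37, 37, 37, 37 days — always 37 days.
August 27, 2004 + 37 days = October 3, 2004.
October 3, 2004 + 37 days = November 9, 2004.
November 9, 2004 + 37 days = December 16, 2004.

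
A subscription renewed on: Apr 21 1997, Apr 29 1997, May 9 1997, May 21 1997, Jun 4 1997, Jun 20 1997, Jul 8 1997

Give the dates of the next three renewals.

Jul 28 1997, Aug 19 1997, Sep 12 1997

Gaps: 8, 10, 12, 14, 16, 18 days — each gap is 2 larger than the previous one.
Next gap: 20 days. Jul 8 1997 + 20 days = Jul 28 1997.
Next gap: 22 days. Jul 28 1997 + 22 days = Aug 19 1997.
Next gap: 24 days. Aug 19 1997 + 24 days = Sep 12 1997.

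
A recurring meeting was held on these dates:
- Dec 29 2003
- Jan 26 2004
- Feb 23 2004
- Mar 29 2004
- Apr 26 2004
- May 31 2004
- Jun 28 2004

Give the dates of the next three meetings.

All Mondays; the gaps (28, 28, 35, 28, 35, 28) vary with month length.
This is the last Monday of each month.
July 2004 ends with Monday Jul 26 2004.
August 2004 ends with Monday Aug 30 2004.
Last Monday of September 2004: Sep 27 2004.

Jul 26 2004, Aug 30 2004, Sep 27 2004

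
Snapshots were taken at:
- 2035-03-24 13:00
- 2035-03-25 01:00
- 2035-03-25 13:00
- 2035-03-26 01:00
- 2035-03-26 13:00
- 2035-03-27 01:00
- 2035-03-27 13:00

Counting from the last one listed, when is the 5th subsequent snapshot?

Spacing: 12, 12, 12, 12, 12, 12 h — constant 12 h.
2035-03-27 13:00 + 12 h = 2035-03-28 01:00.
2035-03-28 01:00 + 12 h = 2035-03-28 13:00.
2035-03-28 13:00 + 12 h = 2035-03-29 01:00.
2035-03-29 01:00 + 12 h = 2035-03-29 13:00.
2035-03-29 13:00 + 12 h = 2035-03-30 01:00.

2035-03-30 01:00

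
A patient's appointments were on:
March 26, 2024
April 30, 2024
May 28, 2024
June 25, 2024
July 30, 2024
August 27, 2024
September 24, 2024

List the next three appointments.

October 29, 2024; November 26, 2024; December 31, 2024

These are Tuesdays with 35, 28, 28, 35, 28, 28-day gaps.
Each is the final Tuesday of its month — April 30, 2024 is past the 28th, so '4th Tuesday' doesn't fit.
October 2024 ends with Tuesday October 29, 2024.
November 2024 ends with Tuesday November 26, 2024.
Last Tuesday of December 2024: December 31, 2024.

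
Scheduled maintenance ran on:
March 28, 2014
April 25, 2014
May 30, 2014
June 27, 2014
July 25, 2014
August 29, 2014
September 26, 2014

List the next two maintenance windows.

Every date is a Friday; gaps 28, 35, 28, 28, 35, 28 days.
Each is the last Friday of its month (at least one falls on the 29th or later, ruling out '4th Friday').
Last Friday of October 2014: October 31, 2014.
Last Friday of November 2014: November 28, 2014.

October 31, 2014; November 28, 2014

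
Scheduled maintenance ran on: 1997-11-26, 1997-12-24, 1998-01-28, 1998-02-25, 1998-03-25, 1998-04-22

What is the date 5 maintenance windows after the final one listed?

All dates are Wednesdays, 28, 35, 28, 28, 28 days apart.
Specifically, the 4th Wednesday of each month.
May 1998 — 4th Wednesday is 1998-05-27.
June 1998 — 4th Wednesday is 1998-06-24.
July 1998 — 4th Wednesday is 1998-07-22.
4th Wednesday of August 1998: 1998-08-26.
September 1998 — 4th Wednesday is 1998-09-23.

1998-09-23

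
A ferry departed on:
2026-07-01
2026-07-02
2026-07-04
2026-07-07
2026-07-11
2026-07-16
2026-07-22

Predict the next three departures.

2026-07-29, 2026-08-06, 2026-08-15

Gaps: 1, 2, 3, 4, 5, 6 days — each gap is 1 larger than the previous one.
Next gap: 7 days. 2026-07-22 + 7 days = 2026-07-29.
Next gap: 8 days. 2026-07-29 + 8 days = 2026-08-06.
Next gap: 9 days. 2026-08-06 + 9 days = 2026-08-15.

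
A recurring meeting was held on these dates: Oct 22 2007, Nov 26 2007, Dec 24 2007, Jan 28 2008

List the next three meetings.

Feb 25 2008, Mar 24 2008, Apr 28 2008

These are Mondays at 28- or 35-day spacing (35, 28, 35).
The pattern: 4th Monday of the month.
February 2008 — 4th Monday is Feb 25 2008.
4th Monday of March 2008: Mar 24 2008.
April 2008 — 4th Monday is Apr 28 2008.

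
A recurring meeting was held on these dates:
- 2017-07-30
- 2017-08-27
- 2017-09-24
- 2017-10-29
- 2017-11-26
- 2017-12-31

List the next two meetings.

Every date is a Sunday; gaps 28, 28, 35, 28, 35 days.
Each is the last Sunday of its month (at least one falls on the 29th or later, ruling out '4th Sunday').
January 2018 ends with Sunday 2018-01-28.
Last Sunday of February 2018: 2018-02-25.

2018-01-28, 2018-02-25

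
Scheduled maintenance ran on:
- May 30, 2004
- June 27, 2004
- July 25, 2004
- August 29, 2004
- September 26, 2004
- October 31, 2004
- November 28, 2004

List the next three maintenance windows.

December 26, 2004; January 30, 2005; February 27, 2005

All Sundays; the gaps (28, 28, 35, 28, 35, 28) vary with month length.
This is the last Sunday of each month.
December 2004 ends with Sunday December 26, 2004.
January 2005 ends with Sunday January 30, 2005.
Last Sunday of February 2005: February 27, 2005.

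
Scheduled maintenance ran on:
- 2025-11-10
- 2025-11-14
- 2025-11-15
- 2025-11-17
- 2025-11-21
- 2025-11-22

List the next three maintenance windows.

2025-11-24, 2025-11-28, 2025-11-29

The gap pattern 4, 1, 2, 4, 1 repeats every 3 events.
These are the Mondays, Fridays and Saturdays of each week.
Next Monday: 2025-11-24.
The following Friday is 2025-11-28.
The following Saturday is 2025-11-29.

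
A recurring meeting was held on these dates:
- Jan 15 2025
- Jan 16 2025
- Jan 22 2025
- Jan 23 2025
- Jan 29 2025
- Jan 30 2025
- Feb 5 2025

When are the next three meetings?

Feb 6 2025, Feb 12 2025, Feb 13 2025

The gap pattern 1, 6, 1, 6, 1, 6 repeats every 2 events.
These are the Wednesdays and Thursdays of each week.
The following Thursday is Feb 6 2025.
Next Wednesday: Feb 12 2025.
The following Thursday is Feb 13 2025.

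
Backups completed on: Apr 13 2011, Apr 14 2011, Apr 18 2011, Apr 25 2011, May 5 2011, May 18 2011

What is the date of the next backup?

The spacing grows by 3 each time: 1, 4, 7, 10, 13 days.
Next gap: 16 days. May 18 2011 + 16 days = Jun 3 2011.

Jun 3 2011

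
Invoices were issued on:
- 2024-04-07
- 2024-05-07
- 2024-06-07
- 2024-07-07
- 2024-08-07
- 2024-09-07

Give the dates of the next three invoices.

Each date is the 7th; the gaps (30, 31, 30, 31, 31) track the month lengths.
The rule is the 7th of each month.
October 2024: 2024-10-07.
November 2024: 2024-11-07.
Next: December 2024 → 2024-12-07.

2024-10-07, 2024-11-07, 2024-12-07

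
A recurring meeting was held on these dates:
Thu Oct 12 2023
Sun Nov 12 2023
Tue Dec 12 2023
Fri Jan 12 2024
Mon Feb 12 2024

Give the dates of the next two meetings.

Each date is the 12th; the gaps (31, 30, 31, 31) track the month lengths.
The rule is the 12th of each month.
March 2024: Tue Mar 12 2024.
April 2024: Fri Apr 12 2024.

Tue Mar 12 2024, Fri Apr 12 2024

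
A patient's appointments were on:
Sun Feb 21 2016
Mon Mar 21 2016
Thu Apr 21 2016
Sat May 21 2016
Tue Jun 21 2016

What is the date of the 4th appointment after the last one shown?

Fri Oct 21 2016

The day-of-month is always 21 (29, 31, 30, 31 days between events).
So this recurs on the 21st of each month.
July 2016: Thu Jul 21 2016.
August 2016: Sun Aug 21 2016.
September 2016: Wed Sep 21 2016.
Next: October 2016 → Fri Oct 21 2016.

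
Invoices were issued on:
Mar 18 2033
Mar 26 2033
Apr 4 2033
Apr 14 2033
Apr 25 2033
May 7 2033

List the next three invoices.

May 20 2033, Jun 3 2033, Jun 18 2033

Intervals are 8, 9, 10, 11, 12 days — an arithmetic progression with common difference 1.
Next gap: 13 days. May 7 2033 + 13 days = May 20 2033.
Next gap: 14 days. May 20 2033 + 14 days = Jun 3 2033.
Next gap: 15 days. Jun 3 2033 + 15 days = Jun 18 2033.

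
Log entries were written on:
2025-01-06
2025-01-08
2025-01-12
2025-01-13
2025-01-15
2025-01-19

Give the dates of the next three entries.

Every event lands on a Monday or Wednesday or Sunday (gaps cycle 2, 4, 1, 2, 4).
So the schedule is: every Monday, Wednesday and Sunday.
The following Monday is 2025-01-20.
The following Wednesday is 2025-01-22.
The following Sunday is 2025-01-26.

2025-01-20, 2025-01-22, 2025-01-26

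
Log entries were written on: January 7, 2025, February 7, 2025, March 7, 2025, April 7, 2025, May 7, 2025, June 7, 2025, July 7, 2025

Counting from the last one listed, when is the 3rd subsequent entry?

Each date is the 7th; the gaps (31, 28, 31, 30, 31, 30) track the month lengths.
The rule is the 7th of each month.
August 2025: August 7, 2025.
Next: September 2025 → September 7, 2025.
Next: October 2025 → October 7, 2025.

October 7, 2025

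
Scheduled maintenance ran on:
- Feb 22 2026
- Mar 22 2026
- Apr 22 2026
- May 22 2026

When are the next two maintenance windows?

Each date is the 22nd; the gaps (28, 31, 30) track the month lengths.
The rule is the 22nd of each month.
June 2026: Jun 22 2026.
July 2026: Jul 22 2026.

Jun 22 2026, Jul 22 2026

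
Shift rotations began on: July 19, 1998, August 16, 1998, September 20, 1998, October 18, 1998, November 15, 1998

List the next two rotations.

December 20, 1998; January 17, 1999

All dates are Sundays, 28, 35, 28, 28 days apart.
Specifically, the 3rd Sunday of each month.
3rd Sunday of December 1998: December 20, 1998.
January 1999 — 3rd Sunday is January 17, 1999.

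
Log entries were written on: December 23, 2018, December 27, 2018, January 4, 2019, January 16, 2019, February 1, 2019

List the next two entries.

February 21, 2019; March 17, 2019

Intervals are 4, 8, 12, 16 days — an arithmetic progression with common difference 4.
Next gap: 20 days. February 1, 2019 + 20 days = February 21, 2019.
Next gap: 24 days. February 21, 2019 + 24 days = March 17, 2019.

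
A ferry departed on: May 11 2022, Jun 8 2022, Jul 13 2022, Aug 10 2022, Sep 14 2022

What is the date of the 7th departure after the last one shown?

All dates are Wednesdays, 28, 35, 28, 35 days apart.
Specifically, the 2nd Wednesday of each month.
October 2022 — 2nd Wednesday is Oct 12 2022.
2nd Wednesday of November 2022: Nov 9 2022.
2nd Wednesday of December 2022: Dec 14 2022.
2nd Wednesday of January 2023: Jan 11 2023.
February 2023 — 2nd Wednesday is Feb 8 2023.
2nd Wednesday of March 2023: Mar 8 2023.
April 2023 — 2nd Wednesday is Apr 12 2023.

Apr 12 2023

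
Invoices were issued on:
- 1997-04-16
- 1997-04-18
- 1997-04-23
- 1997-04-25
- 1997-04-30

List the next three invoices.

1997-05-02, 1997-05-07, 1997-05-09

Gaps: 2, 5, 2, 5 days — not constant, but cyclic with period 2.
The events fall on every Wednesday and Friday.
The following Friday is 1997-05-02.
The following Wednesday is 1997-05-07.
The following Friday is 1997-05-09.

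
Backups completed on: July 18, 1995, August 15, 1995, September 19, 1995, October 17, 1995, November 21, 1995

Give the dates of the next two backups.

All dates are Tuesdays, 28, 35, 28, 35 days apart.
Specifically, the 3rd Tuesday of each month.
December 1995 — 3rd Tuesday is December 19, 1995.
January 1996 — 3rd Tuesday is January 16, 1996.

December 19, 1995; January 16, 1996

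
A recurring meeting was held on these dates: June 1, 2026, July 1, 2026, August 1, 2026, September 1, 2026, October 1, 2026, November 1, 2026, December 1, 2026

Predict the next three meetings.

January 1, 2027; February 1, 2027; March 1, 2027

Each date is the 1st; the gaps (30, 31, 31, 30, 31, 30) track the month lengths.
The rule is the 1st of each month.
January 2027: January 1, 2027.
Next: February 2027 → February 1, 2027.
Next: March 2027 → March 1, 2027.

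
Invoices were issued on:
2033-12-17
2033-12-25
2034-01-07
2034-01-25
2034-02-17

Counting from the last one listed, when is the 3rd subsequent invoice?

Intervals are 8, 13, 18, 23 days — an arithmetic progression with common difference 5.
Next gap: 28 days. 2034-02-17 + 28 days = 2034-03-17.
Next gap: 33 days. 2034-03-17 + 33 days = 2034-04-19.
Next gap: 38 days. 2034-04-19 + 38 days = 2034-05-27.

2034-05-27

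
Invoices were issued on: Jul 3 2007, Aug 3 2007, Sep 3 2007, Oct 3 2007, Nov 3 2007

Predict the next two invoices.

The day-of-month is always 3 (31, 31, 30, 31 days between events).
So this recurs on the 3rd of each month.
Next: December 2007 → Dec 3 2007.
Next: January 2008 → Jan 3 2008.

Dec 3 2007, Jan 3 2008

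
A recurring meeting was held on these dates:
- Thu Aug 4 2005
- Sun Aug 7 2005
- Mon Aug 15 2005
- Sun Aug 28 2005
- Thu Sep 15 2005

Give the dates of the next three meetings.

Gaps: 3, 8, 13, 18 days — each gap is 5 larger than the previous one.
Next gap: 23 days. Thu Sep 15 2005 + 23 days = Sat Oct 8 2005.
Next gap: 28 days. Sat Oct 8 2005 + 28 days = Sat Nov 5 2005.
Next gap: 33 days. Sat Nov 5 2005 + 33 days = Thu Dec 8 2005.

Sat Oct 8 2005, Sat Nov 5 2005, Thu Dec 8 2005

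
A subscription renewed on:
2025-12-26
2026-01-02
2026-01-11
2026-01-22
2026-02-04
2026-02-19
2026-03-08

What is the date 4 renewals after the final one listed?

2026-06-04

Intervals are 7, 9, 11, 13, 15, 17 days — an arithmetic progression with common difference 2.
Next gap: 19 days. 2026-03-08 + 19 days = 2026-03-27.
Next gap: 21 days. 2026-03-27 + 21 days = 2026-04-17.
Next gap: 23 days. 2026-04-17 + 23 days = 2026-05-10.
Next gap: 25 days. 2026-05-10 + 25 days = 2026-06-04.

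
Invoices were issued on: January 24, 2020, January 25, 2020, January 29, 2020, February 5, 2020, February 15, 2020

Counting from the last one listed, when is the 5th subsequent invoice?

May 20, 2020

The spacing grows by 3 each time: 1, 4, 7, 10 days.
Next gap: 13 days. February 15, 2020 + 13 days = February 28, 2020.
Next gap: 16 days. February 28, 2020 + 16 days = March 15, 2020.
Next gap: 19 days. March 15, 2020 + 19 days = April 3, 2020.
Next gap: 22 days. April 3, 2020 + 22 days = April 25, 2020.
Next gap: 25 days. April 25, 2020 + 25 days = May 20, 2020.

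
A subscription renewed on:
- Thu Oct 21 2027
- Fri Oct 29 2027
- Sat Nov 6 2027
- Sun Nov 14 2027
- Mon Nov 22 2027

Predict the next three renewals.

Every event comes 8 days after the last (8, 8, 8, 8).
Mon Nov 22 2027 + 8 days = Tue Nov 30 2027.
Tue Nov 30 2027 + 8 days = Wed Dec 8 2027.
Wed Dec 8 2027 + 8 days = Thu Dec 16 2027.

Tue Nov 30 2027, Wed Dec 8 2027, Thu Dec 16 2027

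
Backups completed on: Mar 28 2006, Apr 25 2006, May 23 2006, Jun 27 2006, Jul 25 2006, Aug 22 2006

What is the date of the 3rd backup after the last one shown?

These are Tuesdays at 28- or 35-day spacing (28, 28, 35, 28, 28).
The pattern: 4th Tuesday of the month.
4th Tuesday of September 2006: Sep 26 2006.
4th Tuesday of October 2006: Oct 24 2006.
4th Tuesday of November 2006: Nov 28 2006.

Nov 28 2006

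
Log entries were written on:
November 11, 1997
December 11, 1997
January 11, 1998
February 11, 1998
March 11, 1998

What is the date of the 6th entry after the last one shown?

Gaps: 30, 31, 31, 28 days — not constant. Every event is on the 11th of the month.
Pattern: the 11th of each month.
April 1998: April 11, 1998.
Next: May 1998 → May 11, 1998.
Next: June 1998 → June 11, 1998.
Next: July 1998 → July 11, 1998.
Next: August 1998 → August 11, 1998.
Next: September 1998 → September 11, 1998.

September 11, 1998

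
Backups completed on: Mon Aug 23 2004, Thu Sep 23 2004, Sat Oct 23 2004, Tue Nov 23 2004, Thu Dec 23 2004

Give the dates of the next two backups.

Each date is the 23rd; the gaps (31, 30, 31, 30) track the month lengths.
The rule is the 23rd of each month.
Next: January 2005 → Sun Jan 23 2005.
Next: February 2005 → Wed Feb 23 2005.

Sun Jan 23 2005, Wed Feb 23 2005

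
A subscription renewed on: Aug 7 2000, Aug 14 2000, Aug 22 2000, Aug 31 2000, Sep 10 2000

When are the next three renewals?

The spacing grows by 1 each time: 7, 8, 9, 10 days.
Next gap: 11 days. Sep 10 2000 + 11 days = Sep 21 2000.
Next gap: 12 days. Sep 21 2000 + 12 days = Oct 3 2000.
Next gap: 13 days. Oct 3 2000 + 13 days = Oct 16 2000.

Sep 21 2000, Oct 3 2000, Oct 16 2000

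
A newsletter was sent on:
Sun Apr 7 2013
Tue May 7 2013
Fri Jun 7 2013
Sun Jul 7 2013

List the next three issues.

Wed Aug 7 2013, Sat Sep 7 2013, Mon Oct 7 2013

The day-of-month is always 7 (30, 31, 30 days between events).
So this recurs on the 7th of each month.
August 2013: Wed Aug 7 2013.
September 2013: Sat Sep 7 2013.
October 2013: Mon Oct 7 2013.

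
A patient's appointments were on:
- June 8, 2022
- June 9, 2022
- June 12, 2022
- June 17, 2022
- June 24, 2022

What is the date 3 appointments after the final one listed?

Gaps: 1, 3, 5, 7 days — each gap is 2 larger than the previous one.
Next gap: 9 days. June 24, 2022 + 9 days = July 3, 2022.
Next gap: 11 days. July 3, 2022 + 11 days = July 14, 2022.
Next gap: 13 days. July 14, 2022 + 13 days = July 27, 2022.

July 27, 2022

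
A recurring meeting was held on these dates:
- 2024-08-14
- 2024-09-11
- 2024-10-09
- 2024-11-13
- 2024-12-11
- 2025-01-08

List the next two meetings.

These are Wednesdays at 28- or 35-day spacing (28, 28, 35, 28, 28).
The pattern: 2nd Wednesday of the month.
February 2025 — 2nd Wednesday is 2025-02-12.
2nd Wednesday of March 2025: 2025-03-12.

2025-02-12, 2025-03-12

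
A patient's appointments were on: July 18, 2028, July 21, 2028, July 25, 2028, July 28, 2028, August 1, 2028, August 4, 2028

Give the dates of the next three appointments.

The gap pattern 3, 4, 3, 4, 3 repeats every 2 events.
These are the Tuesdays and Fridays of each week.
Next Tuesday: August 8, 2028.
The following Friday is August 11, 2028.
Next Tuesday: August 15, 2028.

August 8, 2028; August 11, 2028; August 15, 2028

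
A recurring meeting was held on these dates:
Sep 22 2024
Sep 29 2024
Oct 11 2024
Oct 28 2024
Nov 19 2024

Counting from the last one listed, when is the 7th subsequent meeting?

Sep 9 2025

Intervals are 7, 12, 17, 22 days — an arithmetic progression with common difference 5.
Next gap: 27 days. Nov 19 2024 + 27 days = Dec 16 2024.
Next gap: 32 days. Dec 16 2024 + 32 days = Jan 17 2025.
Next gap: 37 days. Jan 17 2025 + 37 days = Feb 23 2025.
Next gap: 42 days. Feb 23 2025 + 42 days = Apr 6 2025.
Next gap: 47 days. Apr 6 2025 + 47 days = May 23 2025.
Next gap: 52 days. May 23 2025 + 52 days = Jul 14 2025.
Next gap: 57 days. Jul 14 2025 + 57 days = Sep 9 2025.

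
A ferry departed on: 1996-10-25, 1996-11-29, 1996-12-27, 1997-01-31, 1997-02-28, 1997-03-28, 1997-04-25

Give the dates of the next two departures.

All Fridays; the gaps (35, 28, 35, 28, 28, 28) vary with month length.
This is the last Friday of each month.
May 1997 ends with Friday 1997-05-30.
June 1997 ends with Friday 1997-06-27.

1997-05-30, 1997-06-27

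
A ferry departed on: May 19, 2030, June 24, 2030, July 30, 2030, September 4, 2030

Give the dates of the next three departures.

The spacing is 36, 36, 36 days — always 36 days.
September 4, 2030 + 36 days = October 10, 2030.
October 10, 2030 + 36 days = November 15, 2030.
November 15, 2030 + 36 days = December 21, 2030.

October 10, 2030; November 15, 2030; December 21, 2030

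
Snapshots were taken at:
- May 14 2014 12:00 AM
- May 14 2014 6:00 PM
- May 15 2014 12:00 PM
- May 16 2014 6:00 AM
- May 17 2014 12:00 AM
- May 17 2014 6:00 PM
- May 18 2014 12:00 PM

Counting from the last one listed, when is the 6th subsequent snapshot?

May 23 2014 12:00 AM

Spacing: 18, 18, 18, 18, 18, 18 h — constant 18 h.
May 18 2014 12:00 PM + 18 h = May 19 2014 6:00 AM.
May 19 2014 6:00 AM + 18 h = May 20 2014 12:00 AM.
May 20 2014 12:00 AM + 18 h = May 20 2014 6:00 PM.
May 20 2014 6:00 PM + 18 h = May 21 2014 12:00 PM.
May 21 2014 12:00 PM + 18 h = May 22 2014 6:00 AM.
May 22 2014 6:00 AM + 18 h = May 23 2014 12:00 AM.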